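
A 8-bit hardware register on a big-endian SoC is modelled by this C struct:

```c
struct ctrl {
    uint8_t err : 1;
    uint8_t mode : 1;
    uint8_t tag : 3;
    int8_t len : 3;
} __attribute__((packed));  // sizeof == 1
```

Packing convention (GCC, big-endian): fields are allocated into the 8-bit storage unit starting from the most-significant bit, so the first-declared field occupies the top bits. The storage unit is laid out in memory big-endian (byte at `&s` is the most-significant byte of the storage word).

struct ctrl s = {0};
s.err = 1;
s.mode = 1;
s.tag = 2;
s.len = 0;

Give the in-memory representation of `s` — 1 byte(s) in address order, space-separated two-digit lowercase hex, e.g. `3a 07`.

err (1b) val=1 bits=0x1 at bit 7: 0x80
mode (1b) val=1 bits=0x1 at bit 6: 0xc0
tag (3b) val=2 bits=0x2 at bit 3: 0xd0
len (3b) val=0 bits=0x0 at bit 0: 0xd0
word = 0xd0 → big-endian bytes:
  [0]=0xd0

d0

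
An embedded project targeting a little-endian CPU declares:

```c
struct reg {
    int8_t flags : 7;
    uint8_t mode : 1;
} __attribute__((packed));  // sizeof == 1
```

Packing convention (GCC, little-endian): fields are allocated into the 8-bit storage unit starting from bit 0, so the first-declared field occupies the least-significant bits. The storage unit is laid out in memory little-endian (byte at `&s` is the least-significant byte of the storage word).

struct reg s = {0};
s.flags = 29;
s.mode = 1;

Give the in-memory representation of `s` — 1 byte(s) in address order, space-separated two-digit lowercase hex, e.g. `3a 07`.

9d

flags (7b) val=29 bits=0x1d at bit 0: 0x1d
mode (1b) val=1 bits=0x1 at bit 7: 0x9d
word = 0x9d → little-endian bytes:
  [0]=0x9d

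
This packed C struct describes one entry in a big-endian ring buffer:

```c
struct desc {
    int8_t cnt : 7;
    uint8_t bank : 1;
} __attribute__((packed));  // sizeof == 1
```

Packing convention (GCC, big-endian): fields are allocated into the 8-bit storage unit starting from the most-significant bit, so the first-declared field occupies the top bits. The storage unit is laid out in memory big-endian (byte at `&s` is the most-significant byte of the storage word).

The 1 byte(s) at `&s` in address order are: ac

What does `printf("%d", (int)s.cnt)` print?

[0]=0xac (big-endian) → word 0xac
cnt:7 @ bit 1 → (0xac>>1)&0x7f = 0x56  ←
bank:1 @ bit 0 → (0xac>>0)&0x1 = 0x0
cnt signed 7b, MSB=1: 86 - 128 = -42

-42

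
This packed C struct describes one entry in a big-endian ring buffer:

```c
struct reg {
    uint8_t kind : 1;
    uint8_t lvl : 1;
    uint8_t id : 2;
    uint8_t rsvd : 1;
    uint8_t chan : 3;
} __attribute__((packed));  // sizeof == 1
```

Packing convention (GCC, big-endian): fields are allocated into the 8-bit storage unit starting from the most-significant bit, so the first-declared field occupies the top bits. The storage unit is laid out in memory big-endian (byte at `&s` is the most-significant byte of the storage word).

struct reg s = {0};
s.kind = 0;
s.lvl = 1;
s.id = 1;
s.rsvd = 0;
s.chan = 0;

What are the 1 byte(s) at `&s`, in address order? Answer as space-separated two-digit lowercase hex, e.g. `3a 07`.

50

[7+:1] kind=0 & 0x1 = 0x0; word=0x00
[6+:1] lvl=1 & 0x1 = 0x1; word=0x40
[4+:2] id=1 & 0x3 = 0x1; word=0x50
[3+:1] rsvd=0 & 0x1 = 0x0; word=0x50
[0+:3] chan=0 & 0x7 = 0x0; word=0x50
word = 0x50 → big-endian bytes:
  [0]=0x50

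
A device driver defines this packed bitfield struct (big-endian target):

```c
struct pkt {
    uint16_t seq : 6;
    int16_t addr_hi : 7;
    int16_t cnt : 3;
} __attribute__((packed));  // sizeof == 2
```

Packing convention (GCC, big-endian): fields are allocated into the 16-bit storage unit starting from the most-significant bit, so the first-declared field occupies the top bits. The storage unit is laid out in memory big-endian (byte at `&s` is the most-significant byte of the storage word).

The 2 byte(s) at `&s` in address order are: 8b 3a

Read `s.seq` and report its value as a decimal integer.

[0]=0x8b [1]=0x3a (big-endian) → word 0x8b3a
seq:6 @ bit 10 → (0x8b3a>>10)&0x3f = 0x22  ←
addr_hi:7 @ bit 3 → (0x8b3a>>3)&0x7f = 0x67
cnt:3 @ bit 0 → (0x8b3a>>0)&0x7 = 0x2

34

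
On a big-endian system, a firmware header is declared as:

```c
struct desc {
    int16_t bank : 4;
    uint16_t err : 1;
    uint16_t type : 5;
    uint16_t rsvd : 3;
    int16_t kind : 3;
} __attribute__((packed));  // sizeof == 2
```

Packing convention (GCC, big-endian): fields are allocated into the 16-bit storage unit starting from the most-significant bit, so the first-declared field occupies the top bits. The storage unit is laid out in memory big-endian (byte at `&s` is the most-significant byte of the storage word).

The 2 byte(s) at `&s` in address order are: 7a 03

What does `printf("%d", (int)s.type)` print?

8

[0]=0x7a [1]=0x03 (big-endian) → word 0x7a03
bank:4 @ bit 12 → (0x7a03>>12)&0xf = 0x7
err:1 @ bit 11 → (0x7a03>>11)&0x1 = 0x1
type:5 @ bit 6 → (0x7a03>>6)&0x1f = 0x8  ←
rsvd:3 @ bit 3 → (0x7a03>>3)&0x7 = 0x0
kind:3 @ bit 0 → (0x7a03>>0)&0x7 = 0x3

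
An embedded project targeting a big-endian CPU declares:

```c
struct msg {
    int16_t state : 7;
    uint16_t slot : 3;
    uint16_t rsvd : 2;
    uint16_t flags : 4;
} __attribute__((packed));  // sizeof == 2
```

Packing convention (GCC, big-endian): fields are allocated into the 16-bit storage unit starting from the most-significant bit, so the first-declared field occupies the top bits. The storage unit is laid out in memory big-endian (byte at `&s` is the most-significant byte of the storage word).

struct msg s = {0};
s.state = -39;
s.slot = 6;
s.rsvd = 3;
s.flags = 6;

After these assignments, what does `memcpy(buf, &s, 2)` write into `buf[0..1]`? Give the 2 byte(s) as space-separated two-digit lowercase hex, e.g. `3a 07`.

state (7b) val=-39 bits=0x59 at bit 9: 0xb200
slot (3b) val=6 bits=0x6 at bit 6: 0xb380
rsvd (2b) val=3 bits=0x3 at bit 4: 0xb3b0
flags (4b) val=6 bits=0x6 at bit 0: 0xb3b6
word = 0xb3b6 → big-endian bytes:
  [0]=0xb3  [1]=0xb6

b3 b6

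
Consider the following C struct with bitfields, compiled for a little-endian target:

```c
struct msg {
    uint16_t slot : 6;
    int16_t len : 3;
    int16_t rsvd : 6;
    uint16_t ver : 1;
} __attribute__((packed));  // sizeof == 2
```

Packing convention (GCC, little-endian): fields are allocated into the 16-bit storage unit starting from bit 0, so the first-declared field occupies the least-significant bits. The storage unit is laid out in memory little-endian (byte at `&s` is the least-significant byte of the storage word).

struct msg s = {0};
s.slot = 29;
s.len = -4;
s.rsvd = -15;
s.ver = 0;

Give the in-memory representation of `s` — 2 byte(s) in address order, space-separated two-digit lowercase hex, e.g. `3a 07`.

1d 63

slot (6b) val=29 bits=0x1d at bit 0: 0x001d
len (3b) val=-4 bits=0x4 at bit 6: 0x011d
rsvd (6b) val=-15 bits=0x31 at bit 9: 0x631d
ver (1b) val=0 bits=0x0 at bit 15: 0x631d
word = 0x631d → little-endian bytes:
  [0]=0x1d  [1]=0x63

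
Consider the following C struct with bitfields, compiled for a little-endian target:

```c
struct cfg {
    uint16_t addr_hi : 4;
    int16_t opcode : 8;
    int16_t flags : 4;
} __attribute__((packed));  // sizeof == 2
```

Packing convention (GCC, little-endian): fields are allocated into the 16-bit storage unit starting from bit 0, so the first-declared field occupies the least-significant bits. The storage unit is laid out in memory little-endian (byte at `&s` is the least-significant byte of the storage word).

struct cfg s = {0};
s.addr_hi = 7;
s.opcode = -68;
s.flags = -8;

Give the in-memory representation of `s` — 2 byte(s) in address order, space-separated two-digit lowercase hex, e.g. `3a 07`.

addr_hi:4 = 7 → 0x7 << 0 → word 0x0007
opcode:8 = -68 → 0xbc << 4 → word 0x0bc7
flags:4 = -8 → 0x8 << 12 → word 0x8bc7
word = 0x8bc7 → little-endian bytes:
  [0]=0xc7  [1]=0x8b

c7 8b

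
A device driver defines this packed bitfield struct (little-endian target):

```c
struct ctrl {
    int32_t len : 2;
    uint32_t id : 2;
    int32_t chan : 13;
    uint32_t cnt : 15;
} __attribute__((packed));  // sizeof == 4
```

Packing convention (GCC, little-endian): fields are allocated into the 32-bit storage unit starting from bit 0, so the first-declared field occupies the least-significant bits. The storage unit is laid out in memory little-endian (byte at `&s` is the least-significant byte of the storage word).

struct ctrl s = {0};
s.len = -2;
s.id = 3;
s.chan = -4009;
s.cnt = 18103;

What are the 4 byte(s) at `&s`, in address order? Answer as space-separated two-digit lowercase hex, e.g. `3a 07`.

len (2b) val=-2 bits=0x2 at bit 0: 0x00000002
id (2b) val=3 bits=0x3 at bit 2: 0x0000000e
chan (13b) val=-4009 bits=0x1057 at bit 4: 0x0001057e
cnt (15b) val=18103 bits=0x46b7 at bit 17: 0x8d6f057e
word = 0x8d6f057e → little-endian bytes:
  [0]=0x7e  [1]=0x05  [2]=0x6f  [3]=0x8d

7e 05 6f 8d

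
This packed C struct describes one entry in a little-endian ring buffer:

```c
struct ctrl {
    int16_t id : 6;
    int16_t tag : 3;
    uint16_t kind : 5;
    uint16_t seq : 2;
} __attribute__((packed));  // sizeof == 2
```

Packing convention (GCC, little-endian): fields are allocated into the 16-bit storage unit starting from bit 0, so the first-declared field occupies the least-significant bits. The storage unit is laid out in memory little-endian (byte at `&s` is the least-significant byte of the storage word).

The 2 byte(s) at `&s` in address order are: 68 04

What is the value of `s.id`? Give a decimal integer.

[0]=0x68 [1]=0x04 (little-endian) → word 0x0468
id [0+:6] = (word>>0) & 0x3f = 40  ←
tag [6+:3] = (word>>6) & 0x7 = 1
kind [9+:5] = (word>>9) & 0x1f = 2
seq [14+:2] = (word>>14) & 0x3 = 0
id signed 6b, MSB=1: 40 - 64 = -24

-24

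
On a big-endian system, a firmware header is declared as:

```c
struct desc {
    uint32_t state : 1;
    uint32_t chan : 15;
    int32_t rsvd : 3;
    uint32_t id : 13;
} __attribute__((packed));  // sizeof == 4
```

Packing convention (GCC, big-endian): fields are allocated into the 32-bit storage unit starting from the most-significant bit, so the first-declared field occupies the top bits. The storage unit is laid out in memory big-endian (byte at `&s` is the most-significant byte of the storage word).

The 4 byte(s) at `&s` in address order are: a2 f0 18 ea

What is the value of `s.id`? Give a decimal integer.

[0]=0xa2 [1]=0xf0 [2]=0x18 [3]=0xea (big-endian) → word 0xa2f018ea
state [31+:1] = (word>>31) & 0x1 = 1
chan [16+:15] = (word>>16) & 0x7fff = 8944
rsvd [13+:3] = (word>>13) & 0x7 = 0
id [0+:13] = (word>>0) & 0x1fff = 6378  ←

6378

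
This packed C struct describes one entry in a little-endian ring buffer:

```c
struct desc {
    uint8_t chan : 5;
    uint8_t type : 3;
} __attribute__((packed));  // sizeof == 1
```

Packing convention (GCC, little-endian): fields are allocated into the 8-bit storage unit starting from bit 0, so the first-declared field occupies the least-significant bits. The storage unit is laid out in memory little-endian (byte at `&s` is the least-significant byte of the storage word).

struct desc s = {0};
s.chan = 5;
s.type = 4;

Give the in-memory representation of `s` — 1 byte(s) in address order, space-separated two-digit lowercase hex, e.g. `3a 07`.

85

[0+:5] chan=5 & 0x1f = 0x5; word=0x05
[5+:3] type=4 & 0x7 = 0x4; word=0x85
word = 0x85 → little-endian bytes:
  [0]=0x85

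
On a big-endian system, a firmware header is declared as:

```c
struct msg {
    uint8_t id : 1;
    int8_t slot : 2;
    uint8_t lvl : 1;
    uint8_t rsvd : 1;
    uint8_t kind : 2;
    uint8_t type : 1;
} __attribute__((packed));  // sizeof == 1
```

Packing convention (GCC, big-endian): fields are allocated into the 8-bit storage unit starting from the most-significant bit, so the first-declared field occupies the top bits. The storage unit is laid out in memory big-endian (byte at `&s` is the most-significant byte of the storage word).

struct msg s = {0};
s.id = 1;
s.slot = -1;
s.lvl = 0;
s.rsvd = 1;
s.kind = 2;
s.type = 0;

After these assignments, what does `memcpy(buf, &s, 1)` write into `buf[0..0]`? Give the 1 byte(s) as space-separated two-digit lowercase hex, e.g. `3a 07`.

ec

[7+:1] id=1 & 0x1 = 0x1; word=0x80
[5+:2] slot=-1 & 0x3 = 0x3; word=0xe0
[4+:1] lvl=0 & 0x1 = 0x0; word=0xe0
[3+:1] rsvd=1 & 0x1 = 0x1; word=0xe8
[1+:2] kind=2 & 0x3 = 0x2; word=0xec
[0+:1] type=0 & 0x1 = 0x0; word=0xec
word = 0xec → big-endian bytes:
  [0]=0xec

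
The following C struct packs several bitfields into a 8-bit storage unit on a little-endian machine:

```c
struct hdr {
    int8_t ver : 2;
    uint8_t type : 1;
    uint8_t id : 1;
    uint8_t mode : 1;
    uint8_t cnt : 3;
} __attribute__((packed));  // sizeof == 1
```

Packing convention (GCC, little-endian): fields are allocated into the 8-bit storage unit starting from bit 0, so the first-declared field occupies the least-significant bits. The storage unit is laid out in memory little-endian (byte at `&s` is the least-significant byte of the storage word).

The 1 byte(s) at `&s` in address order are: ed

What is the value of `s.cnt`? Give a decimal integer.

7

[0]=0xed (little-endian) → word 0xed
ver [0+:2] = (word>>0) & 0x3 = 1
type [2+:1] = (word>>2) & 0x1 = 1
id [3+:1] = (word>>3) & 0x1 = 1
mode [4+:1] = (word>>4) & 0x1 = 0
cnt [5+:3] = (word>>5) & 0x7 = 7  ←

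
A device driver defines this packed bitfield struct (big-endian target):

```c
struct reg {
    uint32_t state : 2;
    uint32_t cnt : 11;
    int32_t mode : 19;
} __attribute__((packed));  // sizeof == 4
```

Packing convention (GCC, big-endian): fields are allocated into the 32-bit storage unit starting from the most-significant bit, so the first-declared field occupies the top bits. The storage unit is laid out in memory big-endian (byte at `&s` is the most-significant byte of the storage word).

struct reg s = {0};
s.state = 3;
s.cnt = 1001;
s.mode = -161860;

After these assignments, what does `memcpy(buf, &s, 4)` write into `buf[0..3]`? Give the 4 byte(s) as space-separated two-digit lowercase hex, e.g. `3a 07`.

df 4d 87 bc

[30+:2] state=3 & 0x3 = 0x3; word=0xc0000000
[19+:11] cnt=1001 & 0x7ff = 0x3e9; word=0xdf480000
[0+:19] mode=-161860 & 0x7ffff = 0x587bc; word=0xdf4d87bc
word = 0xdf4d87bc → big-endian bytes:
  [0]=0xdf  [1]=0x4d  [2]=0x87  [3]=0xbc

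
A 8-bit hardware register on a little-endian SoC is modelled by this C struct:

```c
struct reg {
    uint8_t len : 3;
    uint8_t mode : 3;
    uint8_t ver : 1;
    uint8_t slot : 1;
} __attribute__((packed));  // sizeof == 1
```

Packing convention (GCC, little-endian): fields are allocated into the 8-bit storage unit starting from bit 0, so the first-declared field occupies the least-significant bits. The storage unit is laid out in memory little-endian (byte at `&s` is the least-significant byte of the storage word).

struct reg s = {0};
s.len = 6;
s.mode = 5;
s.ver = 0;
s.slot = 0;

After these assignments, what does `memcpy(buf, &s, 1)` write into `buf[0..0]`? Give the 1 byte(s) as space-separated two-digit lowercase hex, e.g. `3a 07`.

len:3 = 6 → 0x6 << 0 → word 0x06
mode:3 = 5 → 0x5 << 3 → word 0x2e
ver:1 = 0 → 0x0 << 6 → word 0x2e
slot:1 = 0 → 0x0 << 7 → word 0x2e
word = 0x2e → little-endian bytes:
  [0]=0x2e

2e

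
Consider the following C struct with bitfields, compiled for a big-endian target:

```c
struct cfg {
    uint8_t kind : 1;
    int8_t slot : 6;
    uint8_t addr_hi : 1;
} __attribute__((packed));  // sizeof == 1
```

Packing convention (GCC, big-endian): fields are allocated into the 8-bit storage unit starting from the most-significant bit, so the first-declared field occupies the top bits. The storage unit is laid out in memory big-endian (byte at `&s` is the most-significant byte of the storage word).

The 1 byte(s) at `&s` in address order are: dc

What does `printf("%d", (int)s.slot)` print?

[0]=0xdc (big-endian) → word 0xdc
kind:1 @ bit 7 → (0xdc>>7)&0x1 = 0x1
slot:6 @ bit 1 → (0xdc>>1)&0x3f = 0x2e  ←
addr_hi:1 @ bit 0 → (0xdc>>0)&0x1 = 0x0
slot signed 6b, MSB=1: 46 - 64 = -18

-18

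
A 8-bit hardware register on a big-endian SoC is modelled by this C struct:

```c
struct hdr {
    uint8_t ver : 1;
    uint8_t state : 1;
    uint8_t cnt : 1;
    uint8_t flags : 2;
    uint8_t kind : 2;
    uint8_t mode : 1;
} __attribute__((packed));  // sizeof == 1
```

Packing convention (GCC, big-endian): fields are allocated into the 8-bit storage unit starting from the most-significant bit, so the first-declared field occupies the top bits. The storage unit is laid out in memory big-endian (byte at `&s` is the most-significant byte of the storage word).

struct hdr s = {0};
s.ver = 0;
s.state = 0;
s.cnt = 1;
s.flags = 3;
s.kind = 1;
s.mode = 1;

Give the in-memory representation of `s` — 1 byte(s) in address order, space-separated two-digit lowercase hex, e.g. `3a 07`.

3b

[7+:1] ver=0 & 0x1 = 0x0; word=0x00
[6+:1] state=0 & 0x1 = 0x0; word=0x00
[5+:1] cnt=1 & 0x1 = 0x1; word=0x20
[3+:2] flags=3 & 0x3 = 0x3; word=0x38
[1+:2] kind=1 & 0x3 = 0x1; word=0x3a
[0+:1] mode=1 & 0x1 = 0x1; word=0x3b
word = 0x3b → big-endian bytes:
  [0]=0x3b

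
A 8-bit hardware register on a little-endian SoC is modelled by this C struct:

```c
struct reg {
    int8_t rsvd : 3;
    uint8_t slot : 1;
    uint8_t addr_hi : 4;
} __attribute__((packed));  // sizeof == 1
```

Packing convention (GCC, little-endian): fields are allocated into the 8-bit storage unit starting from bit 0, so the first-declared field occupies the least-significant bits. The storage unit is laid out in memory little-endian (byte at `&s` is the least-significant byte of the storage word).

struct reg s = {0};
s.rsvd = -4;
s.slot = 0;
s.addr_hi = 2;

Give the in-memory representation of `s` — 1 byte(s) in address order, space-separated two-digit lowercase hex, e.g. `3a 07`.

rsvd:3 = -4 → 0x4 << 0 → word 0x04
slot:1 = 0 → 0x0 << 3 → word 0x04
addr_hi:4 = 2 → 0x2 << 4 → word 0x24
word = 0x24 → little-endian bytes:
  [0]=0x24

24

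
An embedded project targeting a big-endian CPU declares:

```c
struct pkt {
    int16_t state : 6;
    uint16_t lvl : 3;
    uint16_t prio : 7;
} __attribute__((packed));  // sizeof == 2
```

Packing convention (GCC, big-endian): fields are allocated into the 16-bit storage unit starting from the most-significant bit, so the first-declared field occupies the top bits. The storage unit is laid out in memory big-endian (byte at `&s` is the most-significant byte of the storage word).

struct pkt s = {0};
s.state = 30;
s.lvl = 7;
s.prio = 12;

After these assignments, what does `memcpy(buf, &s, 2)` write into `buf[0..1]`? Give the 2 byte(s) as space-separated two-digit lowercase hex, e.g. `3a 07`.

[10+:6] state=30 & 0x3f = 0x1e; word=0x7800
[7+:3] lvl=7 & 0x7 = 0x7; word=0x7b80
[0+:7] prio=12 & 0x7f = 0xc; word=0x7b8c
word = 0x7b8c → big-endian bytes:
  [0]=0x7b  [1]=0x8c

7b 8c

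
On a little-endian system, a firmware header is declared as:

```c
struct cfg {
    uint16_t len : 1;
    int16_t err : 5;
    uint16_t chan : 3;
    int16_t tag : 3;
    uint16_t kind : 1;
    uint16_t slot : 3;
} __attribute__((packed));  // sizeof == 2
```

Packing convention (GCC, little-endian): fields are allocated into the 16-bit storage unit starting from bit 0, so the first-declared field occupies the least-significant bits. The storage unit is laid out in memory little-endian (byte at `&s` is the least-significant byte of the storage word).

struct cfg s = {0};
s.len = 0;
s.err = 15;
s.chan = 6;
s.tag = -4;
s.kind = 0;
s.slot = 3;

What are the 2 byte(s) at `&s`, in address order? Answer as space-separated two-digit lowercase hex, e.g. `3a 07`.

9e 69

[0+:1] len=0 & 0x1 = 0x0; word=0x0000
[1+:5] err=15 & 0x1f = 0xf; word=0x001e
[6+:3] chan=6 & 0x7 = 0x6; word=0x019e
[9+:3] tag=-4 & 0x7 = 0x4; word=0x099e
[12+:1] kind=0 & 0x1 = 0x0; word=0x099e
[13+:3] slot=3 & 0x7 = 0x3; word=0x699e
word = 0x699e → little-endian bytes:
  [0]=0x9e  [1]=0x69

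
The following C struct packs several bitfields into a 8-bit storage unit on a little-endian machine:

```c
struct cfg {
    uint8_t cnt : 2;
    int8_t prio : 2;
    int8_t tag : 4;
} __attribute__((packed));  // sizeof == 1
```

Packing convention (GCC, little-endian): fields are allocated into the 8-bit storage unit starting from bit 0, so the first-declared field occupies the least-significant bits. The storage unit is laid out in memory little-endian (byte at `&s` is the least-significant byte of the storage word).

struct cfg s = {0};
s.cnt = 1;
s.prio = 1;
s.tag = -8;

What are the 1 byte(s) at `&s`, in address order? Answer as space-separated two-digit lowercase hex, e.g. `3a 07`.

85

[0+:2] cnt=1 & 0x3 = 0x1; word=0x01
[2+:2] prio=1 & 0x3 = 0x1; word=0x05
[4+:4] tag=-8 & 0xf = 0x8; word=0x85
word = 0x85 → little-endian bytes:
  [0]=0x85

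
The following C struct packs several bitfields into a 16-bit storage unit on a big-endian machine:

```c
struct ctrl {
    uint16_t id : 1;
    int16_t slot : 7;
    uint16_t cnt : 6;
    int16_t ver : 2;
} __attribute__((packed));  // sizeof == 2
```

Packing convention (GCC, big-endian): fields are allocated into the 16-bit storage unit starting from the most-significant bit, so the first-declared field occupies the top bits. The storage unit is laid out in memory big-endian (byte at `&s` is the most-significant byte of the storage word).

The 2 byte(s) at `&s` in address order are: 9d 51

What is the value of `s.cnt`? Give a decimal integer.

[0]=0x9d [1]=0x51 (big-endian) → word 0x9d51
id:1 @ bit 15 → (0x9d51>>15)&0x1 = 0x1
slot:7 @ bit 8 → (0x9d51>>8)&0x7f = 0x1d
cnt:6 @ bit 2 → (0x9d51>>2)&0x3f = 0x14  ←
ver:2 @ bit 0 → (0x9d51>>0)&0x3 = 0x1

20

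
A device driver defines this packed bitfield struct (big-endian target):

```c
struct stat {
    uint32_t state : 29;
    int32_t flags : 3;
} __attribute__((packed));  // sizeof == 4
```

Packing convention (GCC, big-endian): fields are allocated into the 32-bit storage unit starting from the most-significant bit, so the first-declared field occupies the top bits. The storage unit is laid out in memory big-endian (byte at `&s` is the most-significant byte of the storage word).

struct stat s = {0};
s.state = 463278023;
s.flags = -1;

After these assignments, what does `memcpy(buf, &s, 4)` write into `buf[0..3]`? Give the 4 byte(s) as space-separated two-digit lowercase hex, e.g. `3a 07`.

dc e8 7e 3f

state:29 = 463278023 → 0x1b9d0fc7 << 3 → word 0xdce87e38
flags:3 = -1 → 0x7 << 0 → word 0xdce87e3f
word = 0xdce87e3f → big-endian bytes:
  [0]=0xdc  [1]=0xe8  [2]=0x7e  [3]=0x3f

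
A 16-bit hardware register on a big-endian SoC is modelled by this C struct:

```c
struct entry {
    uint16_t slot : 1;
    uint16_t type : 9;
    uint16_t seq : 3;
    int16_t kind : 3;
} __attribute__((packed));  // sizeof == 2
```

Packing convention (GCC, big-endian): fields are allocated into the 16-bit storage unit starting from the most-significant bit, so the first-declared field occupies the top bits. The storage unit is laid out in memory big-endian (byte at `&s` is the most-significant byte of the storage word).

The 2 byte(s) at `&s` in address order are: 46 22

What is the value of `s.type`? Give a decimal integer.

280

[0]=0x46 [1]=0x22 (big-endian) → word 0x4622
slot [15+:1] = (word>>15) & 0x1 = 0
type [6+:9] = (word>>6) & 0x1ff = 280  ←
seq [3+:3] = (word>>3) & 0x7 = 4
kind [0+:3] = (word>>0) & 0x7 = 2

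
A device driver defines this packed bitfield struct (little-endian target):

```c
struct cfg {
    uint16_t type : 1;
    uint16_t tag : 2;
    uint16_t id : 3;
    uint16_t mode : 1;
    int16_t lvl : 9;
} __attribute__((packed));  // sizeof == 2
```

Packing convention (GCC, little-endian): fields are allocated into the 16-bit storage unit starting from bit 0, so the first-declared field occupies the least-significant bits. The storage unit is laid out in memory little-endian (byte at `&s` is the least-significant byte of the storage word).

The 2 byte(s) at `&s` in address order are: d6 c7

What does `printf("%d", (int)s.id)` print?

[0]=0xd6 [1]=0xc7 (little-endian) → word 0xc7d6
type:1 @ bit 0 → (0xc7d6>>0)&0x1 = 0x0
tag:2 @ bit 1 → (0xc7d6>>1)&0x3 = 0x3
id:3 @ bit 3 → (0xc7d6>>3)&0x7 = 0x2  ←
mode:1 @ bit 6 → (0xc7d6>>6)&0x1 = 0x1
lvl:9 @ bit 7 → (0xc7d6>>7)&0x1ff = 0x18f

2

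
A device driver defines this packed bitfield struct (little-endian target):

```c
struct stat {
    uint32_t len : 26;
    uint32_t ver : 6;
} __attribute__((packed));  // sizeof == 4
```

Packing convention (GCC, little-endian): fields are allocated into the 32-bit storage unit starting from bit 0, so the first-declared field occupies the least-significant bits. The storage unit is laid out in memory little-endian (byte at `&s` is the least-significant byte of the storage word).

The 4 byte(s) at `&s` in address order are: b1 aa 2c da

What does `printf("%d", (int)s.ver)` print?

54

[0]=0xb1 [1]=0xaa [2]=0x2c [3]=0xda (little-endian) → word 0xda2caab1
len:26 @ bit 0 → (0xda2caab1>>0)&0x3ffffff = 0x22caab1
ver:6 @ bit 26 → (0xda2caab1>>26)&0x3f = 0x36  ←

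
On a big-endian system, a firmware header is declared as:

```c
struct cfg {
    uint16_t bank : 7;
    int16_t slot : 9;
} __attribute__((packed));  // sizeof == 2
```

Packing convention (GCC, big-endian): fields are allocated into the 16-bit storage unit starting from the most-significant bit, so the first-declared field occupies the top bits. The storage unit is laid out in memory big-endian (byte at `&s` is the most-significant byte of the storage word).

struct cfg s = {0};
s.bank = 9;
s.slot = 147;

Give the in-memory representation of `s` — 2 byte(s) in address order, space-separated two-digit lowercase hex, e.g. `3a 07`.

12 93

bank:7 = 9 → 0x9 << 9 → word 0x1200
slot:9 = 147 → 0x93 << 0 → word 0x1293
word = 0x1293 → big-endian bytes:
  [0]=0x12  [1]=0x93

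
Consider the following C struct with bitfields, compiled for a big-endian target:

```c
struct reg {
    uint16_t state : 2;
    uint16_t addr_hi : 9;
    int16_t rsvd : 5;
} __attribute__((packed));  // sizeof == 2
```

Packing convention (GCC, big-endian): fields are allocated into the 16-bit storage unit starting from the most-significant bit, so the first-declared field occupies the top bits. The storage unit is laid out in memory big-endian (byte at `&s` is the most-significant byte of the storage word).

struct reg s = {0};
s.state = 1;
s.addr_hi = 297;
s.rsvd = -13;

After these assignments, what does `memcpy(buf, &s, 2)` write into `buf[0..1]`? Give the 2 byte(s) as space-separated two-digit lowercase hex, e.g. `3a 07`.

state (2b) val=1 bits=0x1 at bit 14: 0x4000
addr_hi (9b) val=297 bits=0x129 at bit 5: 0x6520
rsvd (5b) val=-13 bits=0x13 at bit 0: 0x6533
word = 0x6533 → big-endian bytes:
  [0]=0x65  [1]=0x33

65 33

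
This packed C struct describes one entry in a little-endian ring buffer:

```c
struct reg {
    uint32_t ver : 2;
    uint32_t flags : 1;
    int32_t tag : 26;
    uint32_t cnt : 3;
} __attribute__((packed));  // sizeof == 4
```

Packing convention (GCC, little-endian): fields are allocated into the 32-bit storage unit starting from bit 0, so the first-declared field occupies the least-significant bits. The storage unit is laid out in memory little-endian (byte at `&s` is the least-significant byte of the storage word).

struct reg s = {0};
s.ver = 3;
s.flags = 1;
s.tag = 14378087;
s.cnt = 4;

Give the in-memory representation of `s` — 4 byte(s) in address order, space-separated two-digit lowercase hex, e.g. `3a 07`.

[0+:2] ver=3 & 0x3 = 0x3; word=0x00000003
[2+:1] flags=1 & 0x1 = 0x1; word=0x00000007
[3+:26] tag=14378087 & 0x3ffffff = 0xdb6467; word=0x06db233f
[29+:3] cnt=4 & 0x7 = 0x4; word=0x86db233f
word = 0x86db233f → little-endian bytes:
  [0]=0x3f  [1]=0x23  [2]=0xdb  [3]=0x86

3f 23 db 86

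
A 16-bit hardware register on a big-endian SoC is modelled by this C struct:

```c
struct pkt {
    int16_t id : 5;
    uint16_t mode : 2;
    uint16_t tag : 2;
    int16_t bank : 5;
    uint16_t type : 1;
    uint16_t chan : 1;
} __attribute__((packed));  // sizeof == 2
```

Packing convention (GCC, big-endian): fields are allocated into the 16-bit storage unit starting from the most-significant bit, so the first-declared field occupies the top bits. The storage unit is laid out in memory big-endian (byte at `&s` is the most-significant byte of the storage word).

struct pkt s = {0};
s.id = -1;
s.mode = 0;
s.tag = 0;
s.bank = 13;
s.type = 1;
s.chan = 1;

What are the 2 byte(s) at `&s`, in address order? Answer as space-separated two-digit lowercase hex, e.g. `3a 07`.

f8 37

id:5 = -1 → 0x1f << 11 → word 0xf800
mode:2 = 0 → 0x0 << 9 → word 0xf800
tag:2 = 0 → 0x0 << 7 → word 0xf800
bank:5 = 13 → 0xd << 2 → word 0xf834
type:1 = 1 → 0x1 << 1 → word 0xf836
chan:1 = 1 → 0x1 << 0 → word 0xf837
word = 0xf837 → big-endian bytes:
  [0]=0xf8  [1]=0x37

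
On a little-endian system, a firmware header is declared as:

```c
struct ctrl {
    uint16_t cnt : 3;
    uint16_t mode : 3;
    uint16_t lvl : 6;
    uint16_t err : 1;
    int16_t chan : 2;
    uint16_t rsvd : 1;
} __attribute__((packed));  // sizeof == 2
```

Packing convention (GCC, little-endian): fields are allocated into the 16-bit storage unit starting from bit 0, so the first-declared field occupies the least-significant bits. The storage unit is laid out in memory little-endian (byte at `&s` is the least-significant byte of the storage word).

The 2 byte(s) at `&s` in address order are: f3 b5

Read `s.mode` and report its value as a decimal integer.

6

[0]=0xf3 [1]=0xb5 (little-endian) → word 0xb5f3
cnt:3 @ bit 0 → (0xb5f3>>0)&0x7 = 0x3
mode:3 @ bit 3 → (0xb5f3>>3)&0x7 = 0x6  ←
lvl:6 @ bit 6 → (0xb5f3>>6)&0x3f = 0x17
err:1 @ bit 12 → (0xb5f3>>12)&0x1 = 0x1
chan:2 @ bit 13 → (0xb5f3>>13)&0x3 = 0x1
rsvd:1 @ bit 15 → (0xb5f3>>15)&0x1 = 0x1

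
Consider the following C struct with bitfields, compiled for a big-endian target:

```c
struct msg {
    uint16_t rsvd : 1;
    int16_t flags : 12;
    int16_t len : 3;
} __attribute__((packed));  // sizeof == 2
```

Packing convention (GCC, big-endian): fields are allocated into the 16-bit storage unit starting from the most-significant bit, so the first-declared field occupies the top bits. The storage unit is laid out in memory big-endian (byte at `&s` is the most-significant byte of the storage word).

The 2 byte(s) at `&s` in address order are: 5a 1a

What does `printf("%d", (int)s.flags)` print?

[0]=0x5a [1]=0x1a (big-endian) → word 0x5a1a
rsvd:1 @ bit 15 → (0x5a1a>>15)&0x1 = 0x0
flags:12 @ bit 3 → (0x5a1a>>3)&0xfff = 0xb43  ←
len:3 @ bit 0 → (0x5a1a>>0)&0x7 = 0x2
flags signed 12b, MSB=1: 2883 - 4096 = -1213

-1213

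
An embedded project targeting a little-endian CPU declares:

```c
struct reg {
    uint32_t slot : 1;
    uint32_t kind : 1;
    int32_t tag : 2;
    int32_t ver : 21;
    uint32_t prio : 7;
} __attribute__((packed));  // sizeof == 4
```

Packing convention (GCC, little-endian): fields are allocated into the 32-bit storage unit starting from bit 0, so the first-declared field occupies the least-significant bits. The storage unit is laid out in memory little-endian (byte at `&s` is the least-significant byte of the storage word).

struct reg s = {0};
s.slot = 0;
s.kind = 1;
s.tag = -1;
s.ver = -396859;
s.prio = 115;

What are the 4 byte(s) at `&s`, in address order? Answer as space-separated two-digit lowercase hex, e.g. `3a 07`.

slot (1b) val=0 bits=0x0 at bit 0: 0x00000000
kind (1b) val=1 bits=0x1 at bit 1: 0x00000002
tag (2b) val=-1 bits=0x3 at bit 2: 0x0000000e
ver (21b) val=-396859 bits=0x19f1c5 at bit 4: 0x019f1c5e
prio (7b) val=115 bits=0x73 at bit 25: 0xe79f1c5e
word = 0xe79f1c5e → little-endian bytes:
  [0]=0x5e  [1]=0x1c  [2]=0x9f  [3]=0xe7

5e 1c 9f e7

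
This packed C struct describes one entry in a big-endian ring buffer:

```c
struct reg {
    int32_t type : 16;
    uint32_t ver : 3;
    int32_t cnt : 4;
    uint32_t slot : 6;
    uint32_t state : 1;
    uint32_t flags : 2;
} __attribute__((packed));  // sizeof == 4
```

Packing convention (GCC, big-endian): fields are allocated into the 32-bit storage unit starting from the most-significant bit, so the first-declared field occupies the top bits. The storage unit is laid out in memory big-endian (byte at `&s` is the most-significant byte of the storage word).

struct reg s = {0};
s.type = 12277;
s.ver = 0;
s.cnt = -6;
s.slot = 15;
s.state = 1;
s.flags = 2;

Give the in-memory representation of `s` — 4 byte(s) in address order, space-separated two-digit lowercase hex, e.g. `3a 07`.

type:16 = 12277 → 0x2ff5 << 16 → word 0x2ff50000
ver:3 = 0 → 0x0 << 13 → word 0x2ff50000
cnt:4 = -6 → 0xa << 9 → word 0x2ff51400
slot:6 = 15 → 0xf << 3 → word 0x2ff51478
state:1 = 1 → 0x1 << 2 → word 0x2ff5147c
flags:2 = 2 → 0x2 << 0 → word 0x2ff5147e
word = 0x2ff5147e → big-endian bytes:
  [0]=0x2f  [1]=0xf5  [2]=0x14  [3]=0x7e

2f f5 14 7e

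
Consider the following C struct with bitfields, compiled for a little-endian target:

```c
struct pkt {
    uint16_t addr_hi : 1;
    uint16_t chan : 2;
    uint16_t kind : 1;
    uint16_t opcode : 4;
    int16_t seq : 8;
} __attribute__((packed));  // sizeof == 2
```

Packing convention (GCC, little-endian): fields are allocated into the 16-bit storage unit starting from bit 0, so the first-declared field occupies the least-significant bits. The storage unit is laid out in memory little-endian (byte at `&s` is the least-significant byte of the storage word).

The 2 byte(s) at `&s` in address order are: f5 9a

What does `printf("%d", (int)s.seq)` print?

[0]=0xf5 [1]=0x9a (little-endian) → word 0x9af5
addr_hi:1 @ bit 0 → (0x9af5>>0)&0x1 = 0x1
chan:2 @ bit 1 → (0x9af5>>1)&0x3 = 0x2
kind:1 @ bit 3 → (0x9af5>>3)&0x1 = 0x0
opcode:4 @ bit 4 → (0x9af5>>4)&0xf = 0xf
seq:8 @ bit 8 → (0x9af5>>8)&0xff = 0x9a  ←
seq signed 8b, MSB=1: 154 - 256 = -102

-102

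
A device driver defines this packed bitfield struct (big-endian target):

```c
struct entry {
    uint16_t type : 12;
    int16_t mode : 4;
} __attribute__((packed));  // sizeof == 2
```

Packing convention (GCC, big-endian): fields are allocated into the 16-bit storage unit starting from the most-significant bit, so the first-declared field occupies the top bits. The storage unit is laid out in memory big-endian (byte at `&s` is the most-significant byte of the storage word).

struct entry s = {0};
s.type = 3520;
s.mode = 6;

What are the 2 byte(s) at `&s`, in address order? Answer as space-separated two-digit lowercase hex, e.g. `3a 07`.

dc 06

type (12b) val=3520 bits=0xdc0 at bit 4: 0xdc00
mode (4b) val=6 bits=0x6 at bit 0: 0xdc06
word = 0xdc06 → big-endian bytes:
  [0]=0xdc  [1]=0x06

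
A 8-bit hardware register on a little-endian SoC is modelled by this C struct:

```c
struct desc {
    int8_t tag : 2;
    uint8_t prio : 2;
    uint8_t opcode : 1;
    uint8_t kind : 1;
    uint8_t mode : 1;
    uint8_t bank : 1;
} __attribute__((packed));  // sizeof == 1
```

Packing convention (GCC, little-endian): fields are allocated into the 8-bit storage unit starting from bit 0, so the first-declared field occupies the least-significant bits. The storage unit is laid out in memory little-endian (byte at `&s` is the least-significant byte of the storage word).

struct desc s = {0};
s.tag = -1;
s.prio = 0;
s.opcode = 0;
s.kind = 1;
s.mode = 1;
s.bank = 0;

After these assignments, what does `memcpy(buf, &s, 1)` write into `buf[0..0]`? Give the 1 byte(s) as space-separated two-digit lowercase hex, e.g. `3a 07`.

tag (2b) val=-1 bits=0x3 at bit 0: 0x03
prio (2b) val=0 bits=0x0 at bit 2: 0x03
opcode (1b) val=0 bits=0x0 at bit 4: 0x03
kind (1b) val=1 bits=0x1 at bit 5: 0x23
mode (1b) val=1 bits=0x1 at bit 6: 0x63
bank (1b) val=0 bits=0x0 at bit 7: 0x63
word = 0x63 → little-endian bytes:
  [0]=0x63

63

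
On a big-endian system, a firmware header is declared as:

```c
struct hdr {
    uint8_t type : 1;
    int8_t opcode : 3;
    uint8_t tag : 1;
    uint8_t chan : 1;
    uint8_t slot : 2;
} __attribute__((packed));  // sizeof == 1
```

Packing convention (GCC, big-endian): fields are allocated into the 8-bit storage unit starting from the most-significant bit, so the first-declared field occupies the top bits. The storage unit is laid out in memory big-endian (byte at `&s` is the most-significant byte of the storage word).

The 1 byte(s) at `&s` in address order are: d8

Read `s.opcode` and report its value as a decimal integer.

[0]=0xd8 (big-endian) → word 0xd8
type [7+:1] = (word>>7) & 0x1 = 1
opcode [4+:3] = (word>>4) & 0x7 = 5  ←
tag [3+:1] = (word>>3) & 0x1 = 1
chan [2+:1] = (word>>2) & 0x1 = 0
slot [0+:2] = (word>>0) & 0x3 = 0
opcode signed 3b, MSB=1: 5 - 8 = -3

-3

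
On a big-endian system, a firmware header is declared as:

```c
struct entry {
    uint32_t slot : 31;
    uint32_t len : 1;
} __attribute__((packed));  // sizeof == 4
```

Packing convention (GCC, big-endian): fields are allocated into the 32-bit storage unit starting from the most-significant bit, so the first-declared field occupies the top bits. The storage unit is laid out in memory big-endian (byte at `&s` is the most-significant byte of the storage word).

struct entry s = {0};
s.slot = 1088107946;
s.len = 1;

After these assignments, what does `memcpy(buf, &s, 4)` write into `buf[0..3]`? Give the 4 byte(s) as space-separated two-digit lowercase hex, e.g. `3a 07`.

81 b6 6b 55

[1+:31] slot=1088107946 & 0x7fffffff = 0x40db35aa; word=0x81b66b54
[0+:1] len=1 & 0x1 = 0x1; word=0x81b66b55
word = 0x81b66b55 → big-endian bytes:
  [0]=0x81  [1]=0xb6  [2]=0x6b  [3]=0x55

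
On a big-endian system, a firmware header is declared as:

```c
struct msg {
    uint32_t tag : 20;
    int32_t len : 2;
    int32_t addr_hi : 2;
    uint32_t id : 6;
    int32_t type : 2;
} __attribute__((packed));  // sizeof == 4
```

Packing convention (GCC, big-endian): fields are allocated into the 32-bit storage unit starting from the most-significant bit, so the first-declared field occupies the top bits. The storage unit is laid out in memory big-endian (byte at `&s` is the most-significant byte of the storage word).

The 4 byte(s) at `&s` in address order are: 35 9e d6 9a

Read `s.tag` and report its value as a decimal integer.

219629

[0]=0x35 [1]=0x9e [2]=0xd6 [3]=0x9a (big-endian) → word 0x359ed69a
tag [12+:20] = (word>>12) & 0xfffff = 219629  ←
len [10+:2] = (word>>10) & 0x3 = 1
addr_hi [8+:2] = (word>>8) & 0x3 = 2
id [2+:6] = (word>>2) & 0x3f = 38
type [0+:2] = (word>>0) & 0x3 = 2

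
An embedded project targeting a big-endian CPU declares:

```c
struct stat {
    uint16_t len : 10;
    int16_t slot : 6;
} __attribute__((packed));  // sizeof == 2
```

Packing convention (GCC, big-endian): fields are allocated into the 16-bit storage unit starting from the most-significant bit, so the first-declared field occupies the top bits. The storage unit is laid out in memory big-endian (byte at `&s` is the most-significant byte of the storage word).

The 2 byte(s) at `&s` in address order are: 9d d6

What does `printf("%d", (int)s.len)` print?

631

[0]=0x9d [1]=0xd6 (big-endian) → word 0x9dd6
len [6+:10] = (word>>6) & 0x3ff = 631  ←
slot [0+:6] = (word>>0) & 0x3f = 22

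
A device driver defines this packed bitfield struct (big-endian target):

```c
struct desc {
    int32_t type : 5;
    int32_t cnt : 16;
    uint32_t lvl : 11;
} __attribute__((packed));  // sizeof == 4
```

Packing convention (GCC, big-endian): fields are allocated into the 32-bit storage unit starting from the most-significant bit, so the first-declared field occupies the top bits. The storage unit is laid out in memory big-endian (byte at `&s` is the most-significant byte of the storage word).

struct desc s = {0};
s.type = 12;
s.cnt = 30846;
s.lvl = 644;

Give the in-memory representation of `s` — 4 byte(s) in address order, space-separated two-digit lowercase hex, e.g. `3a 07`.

type (5b) val=12 bits=0xc at bit 27: 0x60000000
cnt (16b) val=30846 bits=0x787e at bit 11: 0x63c3f000
lvl (11b) val=644 bits=0x284 at bit 0: 0x63c3f284
word = 0x63c3f284 → big-endian bytes:
  [0]=0x63  [1]=0xc3  [2]=0xf2  [3]=0x84

63 c3 f2 84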